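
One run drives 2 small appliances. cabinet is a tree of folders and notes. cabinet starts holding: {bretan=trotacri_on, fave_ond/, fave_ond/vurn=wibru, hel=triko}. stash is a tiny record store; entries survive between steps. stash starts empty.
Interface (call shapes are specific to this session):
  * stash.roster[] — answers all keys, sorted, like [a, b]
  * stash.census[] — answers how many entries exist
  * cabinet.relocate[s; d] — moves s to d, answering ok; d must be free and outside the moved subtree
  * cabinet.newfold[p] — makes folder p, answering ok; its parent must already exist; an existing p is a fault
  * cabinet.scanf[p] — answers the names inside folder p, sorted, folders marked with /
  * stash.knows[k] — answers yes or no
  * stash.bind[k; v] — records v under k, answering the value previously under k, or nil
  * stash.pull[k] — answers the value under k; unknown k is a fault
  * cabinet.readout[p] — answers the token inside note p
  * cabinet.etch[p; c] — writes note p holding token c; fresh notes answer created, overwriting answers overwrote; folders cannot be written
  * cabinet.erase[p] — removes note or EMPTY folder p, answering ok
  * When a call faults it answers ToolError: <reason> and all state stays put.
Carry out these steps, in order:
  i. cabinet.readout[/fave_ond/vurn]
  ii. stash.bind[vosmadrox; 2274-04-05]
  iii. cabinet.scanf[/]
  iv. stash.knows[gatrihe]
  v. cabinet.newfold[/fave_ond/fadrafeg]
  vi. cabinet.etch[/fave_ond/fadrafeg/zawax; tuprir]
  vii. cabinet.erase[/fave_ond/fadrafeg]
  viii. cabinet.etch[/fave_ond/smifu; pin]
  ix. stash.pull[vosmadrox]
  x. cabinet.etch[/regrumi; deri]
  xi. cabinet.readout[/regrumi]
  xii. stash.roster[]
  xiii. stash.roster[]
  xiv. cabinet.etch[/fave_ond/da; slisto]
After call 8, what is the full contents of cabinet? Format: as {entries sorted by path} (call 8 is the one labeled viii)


>>> readout p: /fave_ond/vurn
= wibru
>>> bind k: vosmadrox v: 2274-04-05
= nil
>>> scanf p: /
= [bretan, fave_ond/, hel]
>>> knows k: gatrihe
= no
>>> newfold p: /fave_ond/fadrafeg
= ok
>>> etch p: /fave_ond/fadrafeg/zawax c: tuprir
= created
>>> erase p: /fave_ond/fadrafeg
= ToolError: not empty
>>> etch p: /fave_ond/smifu c: pin
= created
>>> pull k: vosmadrox
= 2274-04-05
>>> etch p: /regrumi c: deri
= created
>>> readout p: /regrumi
= deri
>>> roster
= [vosmadrox]
>>> roster
= [vosmadrox]
>>> etch p: /fave_ond/da c: slisto
= created

Answer: {bretan=trotacri_on, fave_ond/, fave_ond/fadrafeg/, fave_ond/fadrafeg/zawax=tuprir, fave_ond/smifu=pin, fave_ond/vurn=wibru, hel=triko}


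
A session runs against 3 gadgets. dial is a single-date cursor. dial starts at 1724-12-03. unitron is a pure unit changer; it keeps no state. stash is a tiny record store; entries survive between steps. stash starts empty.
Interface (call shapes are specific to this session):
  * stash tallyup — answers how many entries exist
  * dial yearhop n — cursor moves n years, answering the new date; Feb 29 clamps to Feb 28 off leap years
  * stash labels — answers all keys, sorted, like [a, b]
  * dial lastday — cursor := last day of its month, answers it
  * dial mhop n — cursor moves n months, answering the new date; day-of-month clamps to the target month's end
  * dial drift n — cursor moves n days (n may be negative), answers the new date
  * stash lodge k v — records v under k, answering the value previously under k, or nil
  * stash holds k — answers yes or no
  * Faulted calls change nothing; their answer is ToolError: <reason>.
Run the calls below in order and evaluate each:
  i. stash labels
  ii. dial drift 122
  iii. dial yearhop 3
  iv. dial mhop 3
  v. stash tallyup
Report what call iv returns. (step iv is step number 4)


Answer: 1728-07-04

Derivation:
! 1. stash labels() == []
! 2. dial drift(n→122) == 1725-04-04
! 3. dial yearhop(n→3) == 1728-04-04
! 4. dial mhop(n→3) == 1728-07-04
! 5. stash tallyup() == 0


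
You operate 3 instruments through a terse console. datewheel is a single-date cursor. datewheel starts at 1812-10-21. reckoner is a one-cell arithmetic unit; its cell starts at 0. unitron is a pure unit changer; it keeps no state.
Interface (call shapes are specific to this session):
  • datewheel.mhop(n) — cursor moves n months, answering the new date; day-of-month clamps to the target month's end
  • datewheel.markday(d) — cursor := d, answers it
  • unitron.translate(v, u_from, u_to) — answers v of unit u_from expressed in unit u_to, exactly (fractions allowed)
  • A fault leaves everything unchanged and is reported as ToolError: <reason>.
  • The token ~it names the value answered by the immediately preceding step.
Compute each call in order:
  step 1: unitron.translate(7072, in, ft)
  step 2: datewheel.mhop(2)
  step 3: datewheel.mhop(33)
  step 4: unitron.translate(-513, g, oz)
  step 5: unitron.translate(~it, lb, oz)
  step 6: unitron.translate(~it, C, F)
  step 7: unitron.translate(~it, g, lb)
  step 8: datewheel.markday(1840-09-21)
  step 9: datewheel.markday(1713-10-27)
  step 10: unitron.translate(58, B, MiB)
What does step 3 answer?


Answer: 1815-09-21

Derivation:
·→ translate(v→7072, u_from→in, u_to→ft)
·← 1768/3
·→ mhop(n→2)
·← 1812-12-21
·→ mhop(n→33)
·← 1815-09-21
·→ translate(v→-513, u_from→g, u_to→oz)
·← -820800000/45359237
·→ translate(v→~it, u_from→lb, u_to→oz)
·← -13132800000/45359237
·→ translate(v→~it, u_from→C, u_to→F)
·← -22187544416/45359237
·→ translate(v→~it, u_from→g, u_to→lb)
·← -2218754441600000/2057460381222169
·→ markday(d→1840-09-21)
·← 1840-09-21
·→ markday(d→1713-10-27)
·← 1713-10-27
·→ translate(v→58, u_from→B, u_to→MiB)
·← 29/524288


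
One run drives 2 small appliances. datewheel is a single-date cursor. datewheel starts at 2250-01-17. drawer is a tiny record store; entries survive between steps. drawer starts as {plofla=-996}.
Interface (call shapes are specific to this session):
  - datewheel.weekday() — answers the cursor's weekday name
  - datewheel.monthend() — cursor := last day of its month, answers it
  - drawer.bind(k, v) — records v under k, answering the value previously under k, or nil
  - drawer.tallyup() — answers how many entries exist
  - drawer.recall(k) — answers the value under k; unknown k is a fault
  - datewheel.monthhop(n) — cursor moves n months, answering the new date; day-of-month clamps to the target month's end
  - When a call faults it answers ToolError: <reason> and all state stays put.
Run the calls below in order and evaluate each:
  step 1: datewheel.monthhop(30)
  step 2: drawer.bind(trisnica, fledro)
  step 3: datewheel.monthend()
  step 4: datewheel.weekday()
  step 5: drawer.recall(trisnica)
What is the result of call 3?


Answer: 2252-07-31

Derivation:
·→ datewheel.monthhop(n='30')
·← 2252-07-17
·→ drawer.bind(k='trisnica', v='fledro')
·← nil
·→ datewheel.monthend()
·← 2252-07-31
·→ datewheel.weekday()
·← Saturday
·→ drawer.recall(k='trisnica')
·← fledro


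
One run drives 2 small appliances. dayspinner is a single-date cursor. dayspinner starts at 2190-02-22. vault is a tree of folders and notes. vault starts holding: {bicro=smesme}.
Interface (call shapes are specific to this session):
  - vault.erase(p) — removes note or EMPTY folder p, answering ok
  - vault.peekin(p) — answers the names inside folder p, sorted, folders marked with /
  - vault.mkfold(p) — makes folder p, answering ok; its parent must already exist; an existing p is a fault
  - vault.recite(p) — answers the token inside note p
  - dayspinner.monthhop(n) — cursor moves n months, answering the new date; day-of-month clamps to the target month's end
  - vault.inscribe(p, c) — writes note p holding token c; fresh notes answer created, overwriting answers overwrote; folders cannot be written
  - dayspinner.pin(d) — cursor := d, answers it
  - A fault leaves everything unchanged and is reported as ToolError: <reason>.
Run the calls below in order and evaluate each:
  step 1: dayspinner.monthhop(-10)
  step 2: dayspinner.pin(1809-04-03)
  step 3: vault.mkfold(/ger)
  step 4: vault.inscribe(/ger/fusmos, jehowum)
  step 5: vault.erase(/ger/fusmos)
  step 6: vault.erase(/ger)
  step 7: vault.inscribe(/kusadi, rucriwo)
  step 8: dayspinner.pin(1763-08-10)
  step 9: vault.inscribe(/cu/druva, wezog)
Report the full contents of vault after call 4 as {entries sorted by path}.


>>> dayspinner.monthhop n→-10
[out] 2189-04-22
>>> dayspinner.pin d→1809-04-03
[out] 1809-04-03
>>> vault.mkfold p→/ger
[out] ok
>>> vault.inscribe p→/ger/fusmos c→jehowum
[out] created
>>> vault.erase p→/ger/fusmos
[out] ok
>>> vault.erase p→/ger
[out] ok
>>> vault.inscribe p→/kusadi c→rucriwo
[out] created
>>> dayspinner.pin d→1763-08-10
[out] 1763-08-10
>>> vault.inscribe p→/cu/druva c→wezog
[out] ToolError: no parent

Answer: {bicro=smesme, ger/, ger/fusmos=jehowum}


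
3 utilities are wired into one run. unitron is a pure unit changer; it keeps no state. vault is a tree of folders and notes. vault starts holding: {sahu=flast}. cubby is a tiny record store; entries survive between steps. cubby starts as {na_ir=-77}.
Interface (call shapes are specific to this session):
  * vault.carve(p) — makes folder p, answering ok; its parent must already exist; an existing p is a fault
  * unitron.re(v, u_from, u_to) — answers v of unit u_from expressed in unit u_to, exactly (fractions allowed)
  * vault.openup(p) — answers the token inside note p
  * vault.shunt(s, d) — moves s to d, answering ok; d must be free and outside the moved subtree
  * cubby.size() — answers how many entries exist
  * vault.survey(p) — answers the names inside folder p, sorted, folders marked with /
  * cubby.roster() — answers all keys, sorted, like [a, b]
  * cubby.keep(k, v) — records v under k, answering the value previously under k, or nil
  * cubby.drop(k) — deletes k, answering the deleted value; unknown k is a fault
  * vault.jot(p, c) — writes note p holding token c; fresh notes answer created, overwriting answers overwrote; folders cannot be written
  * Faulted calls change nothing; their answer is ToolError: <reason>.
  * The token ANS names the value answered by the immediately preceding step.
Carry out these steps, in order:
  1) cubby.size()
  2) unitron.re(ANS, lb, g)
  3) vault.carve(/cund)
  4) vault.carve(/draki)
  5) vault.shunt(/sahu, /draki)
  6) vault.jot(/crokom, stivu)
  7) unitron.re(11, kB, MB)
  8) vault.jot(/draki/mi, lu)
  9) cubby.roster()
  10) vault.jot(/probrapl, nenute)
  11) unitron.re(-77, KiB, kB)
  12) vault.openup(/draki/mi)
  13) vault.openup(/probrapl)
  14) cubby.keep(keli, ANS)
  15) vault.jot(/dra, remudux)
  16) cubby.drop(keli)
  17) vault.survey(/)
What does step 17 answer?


-- cubby.size() => 1
-- unitron.re(v→ANS, u_from→lb, u_to→g) => 45359237/100000
-- vault.carve(p→/cund) => ok
-- vault.carve(p→/draki) => ok
-- vault.shunt(s→/sahu, d→/draki) => ToolError: exists
-- vault.jot(p→/crokom, c→stivu) => created
-- unitron.re(v→11, u_from→kB, u_to→MB) => 11/1000
-- vault.jot(p→/draki/mi, c→lu) => created
-- cubby.roster() => [na_ir]
-- vault.jot(p→/probrapl, c→nenute) => created
-- unitron.re(v→-77, u_from→KiB, u_to→kB) => -9856/125
-- vault.openup(p→/draki/mi) => lu
-- vault.openup(p→/probrapl) => nenute
-- cubby.keep(k→keli, v→ANS) => nil
-- vault.jot(p→/dra, c→remudux) => created
-- cubby.drop(k→keli) => nenute
-- vault.survey(p→/) => [crokom, cund/, dra, draki/, probrapl, sahu]

Answer: [crokom, cund/, dra, draki/, probrapl, sahu]


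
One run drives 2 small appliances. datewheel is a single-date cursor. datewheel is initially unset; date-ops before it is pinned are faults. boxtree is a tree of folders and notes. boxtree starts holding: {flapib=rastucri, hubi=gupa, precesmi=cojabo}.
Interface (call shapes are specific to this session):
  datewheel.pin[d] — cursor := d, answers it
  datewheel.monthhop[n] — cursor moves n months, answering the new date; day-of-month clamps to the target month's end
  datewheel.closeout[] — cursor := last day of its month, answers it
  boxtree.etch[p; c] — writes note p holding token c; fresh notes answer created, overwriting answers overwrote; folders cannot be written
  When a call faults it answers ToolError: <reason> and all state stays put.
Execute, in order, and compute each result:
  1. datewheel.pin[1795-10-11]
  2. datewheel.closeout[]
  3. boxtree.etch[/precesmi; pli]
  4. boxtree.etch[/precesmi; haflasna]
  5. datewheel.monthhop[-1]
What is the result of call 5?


Now I run pin passing d=1795-10-11, giving 1795-10-11.
Now I run closeout, — result: 1795-10-31.
Next I call etch passing p=/precesmi, c=pli, which returns overwrote.
Using etch passing p=/precesmi, c=haflasna, and observe overwrote.
Invoking monthhop passing n=-1, and see 1795-09-30.

Answer: 1795-09-30


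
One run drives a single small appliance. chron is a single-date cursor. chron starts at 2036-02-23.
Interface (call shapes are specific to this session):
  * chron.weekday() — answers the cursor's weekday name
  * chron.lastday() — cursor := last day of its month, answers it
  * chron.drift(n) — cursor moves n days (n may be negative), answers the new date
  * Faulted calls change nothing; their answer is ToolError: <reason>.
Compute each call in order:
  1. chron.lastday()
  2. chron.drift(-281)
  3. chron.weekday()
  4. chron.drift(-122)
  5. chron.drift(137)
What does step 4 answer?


I run chron.lastday(), giving 2036-02-29.
I call chron.drift passing -281, and observe 2035-05-24.
I invoke chron.weekday(): Thursday.
I try chron.drift passing -122, and observe 2035-01-22.
Next I call chron.drift passing 137, and observe 2035-06-08.

Answer: 2035-01-22


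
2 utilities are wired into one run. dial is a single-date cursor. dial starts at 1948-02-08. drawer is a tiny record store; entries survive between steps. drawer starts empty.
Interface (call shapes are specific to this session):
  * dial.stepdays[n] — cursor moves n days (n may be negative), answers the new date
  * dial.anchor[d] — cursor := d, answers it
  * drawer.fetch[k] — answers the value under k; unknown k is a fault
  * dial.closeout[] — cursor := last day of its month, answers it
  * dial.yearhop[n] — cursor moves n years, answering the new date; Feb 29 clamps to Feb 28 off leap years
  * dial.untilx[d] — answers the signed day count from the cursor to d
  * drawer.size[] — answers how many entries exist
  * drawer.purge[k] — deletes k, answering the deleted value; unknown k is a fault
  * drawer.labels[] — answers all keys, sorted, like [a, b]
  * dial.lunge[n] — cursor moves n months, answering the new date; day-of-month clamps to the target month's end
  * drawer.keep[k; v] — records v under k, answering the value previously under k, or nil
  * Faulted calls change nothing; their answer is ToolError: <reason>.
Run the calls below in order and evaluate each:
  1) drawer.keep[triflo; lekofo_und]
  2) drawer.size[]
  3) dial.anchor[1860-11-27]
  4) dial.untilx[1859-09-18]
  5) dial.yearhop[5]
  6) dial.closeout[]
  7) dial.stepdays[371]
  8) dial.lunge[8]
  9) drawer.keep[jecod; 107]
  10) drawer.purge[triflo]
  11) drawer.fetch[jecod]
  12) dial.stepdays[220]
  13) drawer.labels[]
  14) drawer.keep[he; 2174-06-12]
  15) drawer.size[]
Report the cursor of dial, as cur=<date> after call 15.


Answer: cur=1868-03-13

Derivation:
Using drawer.keep passing k: triflo, v: lekofo_und, giving nil.
I try drawer.size(), and see 1.
Calling dial.anchor passing d: 1860-11-27, → 1860-11-27.
I use dial.untilx passing d: 1859-09-18, which returns -436.
Now I run dial.yearhop passing n: 5, and observe 1865-11-27.
Calling dial.closeout: 1865-11-30.
I run dial.stepdays passing n: 371, → 1866-12-06.
I call dial.lunge passing n: 8, and observe 1867-08-06.
I run drawer.keep passing k: jecod, v: 107, and see nil.
I invoke drawer.purge passing k: triflo, giving lekofo_und.
Calling drawer.fetch passing k: jecod, giving 107.
I invoke dial.stepdays passing n: 220, and get 1868-03-13.
Then drawer.labels, which returns [jecod].
Calling drawer.keep passing k: he, v: 2174-06-12, yielding nil.
I invoke drawer.size(), yielding 2.


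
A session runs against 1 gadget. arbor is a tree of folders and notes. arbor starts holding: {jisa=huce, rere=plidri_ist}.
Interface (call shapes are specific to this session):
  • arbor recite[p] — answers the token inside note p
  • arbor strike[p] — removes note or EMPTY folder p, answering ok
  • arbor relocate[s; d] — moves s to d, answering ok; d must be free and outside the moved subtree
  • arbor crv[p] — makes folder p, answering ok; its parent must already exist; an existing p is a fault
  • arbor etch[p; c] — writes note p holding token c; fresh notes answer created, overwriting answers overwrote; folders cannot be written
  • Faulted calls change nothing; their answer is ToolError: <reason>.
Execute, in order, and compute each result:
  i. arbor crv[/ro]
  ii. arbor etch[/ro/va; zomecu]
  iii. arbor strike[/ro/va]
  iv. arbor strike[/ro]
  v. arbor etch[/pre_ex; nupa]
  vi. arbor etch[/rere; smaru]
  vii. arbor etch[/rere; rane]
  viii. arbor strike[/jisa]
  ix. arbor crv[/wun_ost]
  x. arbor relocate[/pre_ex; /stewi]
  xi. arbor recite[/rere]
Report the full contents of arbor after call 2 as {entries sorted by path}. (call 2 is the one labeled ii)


Answer: {jisa=huce, rere=plidri_ist, ro/, ro/va=zomecu}

Derivation:
-- 1. arbor crv(p='/ro') : ok
-- 2. arbor etch(p='/ro/va', c='zomecu') : created
-- 3. arbor strike(p='/ro/va') : ok
-- 4. arbor strike(p='/ro') : ok
-- 5. arbor etch(p='/pre_ex', c='nupa') : created
-- 6. arbor etch(p='/rere', c='smaru') : overwrote
-- 7. arbor etch(p='/rere', c='rane') : overwrote
-- 8. arbor strike(p='/jisa') : ok
-- 9. arbor crv(p='/wun_ost') : ok
-- 10. arbor relocate(s='/pre_ex', d='/stewi') : ok
-- 11. arbor recite(p='/rere') : rane


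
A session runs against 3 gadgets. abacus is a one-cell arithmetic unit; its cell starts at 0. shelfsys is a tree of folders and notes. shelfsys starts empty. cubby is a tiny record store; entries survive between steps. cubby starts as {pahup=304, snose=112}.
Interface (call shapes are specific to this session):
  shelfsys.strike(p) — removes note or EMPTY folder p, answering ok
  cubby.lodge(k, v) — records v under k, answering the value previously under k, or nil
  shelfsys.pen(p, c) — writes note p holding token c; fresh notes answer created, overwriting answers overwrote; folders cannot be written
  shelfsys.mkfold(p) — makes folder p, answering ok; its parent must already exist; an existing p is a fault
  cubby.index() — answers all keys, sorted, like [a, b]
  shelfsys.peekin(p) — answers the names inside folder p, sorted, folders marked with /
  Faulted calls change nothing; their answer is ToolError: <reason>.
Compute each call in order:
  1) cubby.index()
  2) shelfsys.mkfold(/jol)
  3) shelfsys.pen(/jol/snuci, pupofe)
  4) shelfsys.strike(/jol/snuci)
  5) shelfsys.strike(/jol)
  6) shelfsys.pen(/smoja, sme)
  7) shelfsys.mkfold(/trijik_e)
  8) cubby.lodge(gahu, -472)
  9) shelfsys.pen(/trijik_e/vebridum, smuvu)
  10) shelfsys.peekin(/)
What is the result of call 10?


Answer: [smoja, trijik_e/]

Derivation:
# index() -> [pahup, snose]
# mkfold(p→/jol) -> ok
# pen(p→/jol/snuci, c→pupofe) -> created
# strike(p→/jol/snuci) -> ok
# strike(p→/jol) -> ok
# pen(p→/smoja, c→sme) -> created
# mkfold(p→/trijik_e) -> ok
# lodge(k→gahu, v→-472) -> nil
# pen(p→/trijik_e/vebridum, c→smuvu) -> created
# peekin(p→/) -> [smoja, trijik_e/]


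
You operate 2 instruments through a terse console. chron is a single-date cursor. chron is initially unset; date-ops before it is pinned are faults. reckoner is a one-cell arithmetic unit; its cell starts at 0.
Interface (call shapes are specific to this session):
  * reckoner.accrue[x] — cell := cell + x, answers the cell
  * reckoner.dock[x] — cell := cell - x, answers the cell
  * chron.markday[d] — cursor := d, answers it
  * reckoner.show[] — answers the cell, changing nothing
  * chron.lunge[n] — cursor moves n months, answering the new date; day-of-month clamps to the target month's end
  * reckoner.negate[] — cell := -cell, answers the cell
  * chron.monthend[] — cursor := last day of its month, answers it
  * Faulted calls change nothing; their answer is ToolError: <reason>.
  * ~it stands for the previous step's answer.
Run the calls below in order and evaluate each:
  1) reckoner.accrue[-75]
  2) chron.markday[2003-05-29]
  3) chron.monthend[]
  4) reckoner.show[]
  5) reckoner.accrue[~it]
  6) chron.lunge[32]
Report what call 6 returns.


Answer: 2006-01-31

Derivation:
→ reckoner.accrue(x=-75)
← -75
→ chron.markday(d=2003-05-29)
← 2003-05-29
→ chron.monthend()
← 2003-05-31
→ reckoner.show()
← -75
→ reckoner.accrue(x=~it)
← -150
→ chron.lunge(n=32)
← 2006-01-31


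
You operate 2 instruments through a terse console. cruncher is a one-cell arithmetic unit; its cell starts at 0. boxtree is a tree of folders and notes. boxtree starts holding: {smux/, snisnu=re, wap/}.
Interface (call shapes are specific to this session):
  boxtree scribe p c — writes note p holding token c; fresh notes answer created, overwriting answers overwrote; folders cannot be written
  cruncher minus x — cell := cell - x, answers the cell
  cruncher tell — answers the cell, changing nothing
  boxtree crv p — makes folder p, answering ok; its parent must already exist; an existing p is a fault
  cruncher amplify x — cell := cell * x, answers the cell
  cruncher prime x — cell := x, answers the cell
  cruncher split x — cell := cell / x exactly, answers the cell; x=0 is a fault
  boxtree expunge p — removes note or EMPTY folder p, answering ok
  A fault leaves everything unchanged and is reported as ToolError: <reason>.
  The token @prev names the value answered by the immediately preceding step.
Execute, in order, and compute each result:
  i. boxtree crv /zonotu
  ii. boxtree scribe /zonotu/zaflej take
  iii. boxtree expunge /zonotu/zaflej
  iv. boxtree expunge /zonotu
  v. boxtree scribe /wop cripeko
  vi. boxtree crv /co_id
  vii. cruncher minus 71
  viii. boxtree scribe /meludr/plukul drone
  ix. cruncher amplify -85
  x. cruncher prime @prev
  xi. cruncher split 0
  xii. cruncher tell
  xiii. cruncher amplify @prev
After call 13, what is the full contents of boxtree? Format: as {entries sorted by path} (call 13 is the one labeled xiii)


# boxtree crv(p→/zonotu) => ok
# boxtree scribe(p→/zonotu/zaflej, c→take) => created
# boxtree expunge(p→/zonotu/zaflej) => ok
# boxtree expunge(p→/zonotu) => ok
# boxtree scribe(p→/wop, c→cripeko) => created
# boxtree crv(p→/co_id) => ok
# cruncher minus(x→71) => -71
# boxtree scribe(p→/meludr/plukul, c→drone) => ToolError: no parent
# cruncher amplify(x→-85) => 6035
# cruncher prime(x→@prev) => 6035
# cruncher split(x→0) => ToolError: division by zero
# cruncher tell() => 6035
# cruncher amplify(x→@prev) => 36421225

Answer: {co_id/, smux/, snisnu=re, wap/, wop=cripeko}


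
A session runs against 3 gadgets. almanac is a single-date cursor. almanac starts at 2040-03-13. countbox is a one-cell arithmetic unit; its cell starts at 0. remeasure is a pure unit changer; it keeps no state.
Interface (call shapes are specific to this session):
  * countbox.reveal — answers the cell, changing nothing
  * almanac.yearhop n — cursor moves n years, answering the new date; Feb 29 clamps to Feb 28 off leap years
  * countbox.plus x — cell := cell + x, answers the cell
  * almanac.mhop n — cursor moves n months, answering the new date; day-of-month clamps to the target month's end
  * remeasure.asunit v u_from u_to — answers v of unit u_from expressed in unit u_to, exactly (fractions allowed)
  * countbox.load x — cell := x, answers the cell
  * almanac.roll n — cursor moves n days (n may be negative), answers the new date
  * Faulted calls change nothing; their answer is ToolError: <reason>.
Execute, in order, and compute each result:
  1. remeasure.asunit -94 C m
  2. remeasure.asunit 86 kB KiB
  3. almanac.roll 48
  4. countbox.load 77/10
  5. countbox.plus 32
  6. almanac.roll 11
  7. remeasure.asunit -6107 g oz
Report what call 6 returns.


I invoke remeasure.asunit on -94, C, m, and see ToolError: incompatible units.
Now I run remeasure.asunit on 86, kB, KiB, and see 5375/64.
I invoke almanac.roll on 48, and get 2040-04-30.
I use countbox.load on 77/10, and get 77/10.
Now I run countbox.plus on 32, and get 397/10.
Using almanac.roll on 11, yielding 2040-05-11.
I call remeasure.asunit on -6107, g, oz, and get -9771200000/45359237.

Answer: 2040-05-11


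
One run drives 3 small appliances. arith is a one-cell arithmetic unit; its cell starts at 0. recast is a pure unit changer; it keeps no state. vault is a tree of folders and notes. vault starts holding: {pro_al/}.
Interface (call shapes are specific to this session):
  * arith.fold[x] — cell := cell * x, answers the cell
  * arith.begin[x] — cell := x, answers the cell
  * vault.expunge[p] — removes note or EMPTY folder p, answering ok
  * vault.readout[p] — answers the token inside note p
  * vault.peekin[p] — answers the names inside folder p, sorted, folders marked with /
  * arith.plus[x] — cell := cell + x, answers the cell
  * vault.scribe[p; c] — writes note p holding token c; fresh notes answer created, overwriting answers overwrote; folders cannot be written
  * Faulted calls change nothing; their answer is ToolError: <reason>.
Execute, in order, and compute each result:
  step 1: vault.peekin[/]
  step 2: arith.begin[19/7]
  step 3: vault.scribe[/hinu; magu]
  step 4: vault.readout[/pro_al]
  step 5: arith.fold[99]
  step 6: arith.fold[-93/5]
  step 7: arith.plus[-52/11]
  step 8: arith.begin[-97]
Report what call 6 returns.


Answer: -174933/35

Derivation:
Using peekin with /, and see [pro_al/].
I run begin with 19/7, giving 19/7.
Calling scribe with /hinu, magu, giving created.
I run readout with /pro_al, giving ToolError: is a directory.
Calling fold with 99, → 1881/7.
Next I call fold with -93/5, giving -174933/35.
Calling plus with -52/11, and see -1926083/385.
I run begin with -97, and see -97.


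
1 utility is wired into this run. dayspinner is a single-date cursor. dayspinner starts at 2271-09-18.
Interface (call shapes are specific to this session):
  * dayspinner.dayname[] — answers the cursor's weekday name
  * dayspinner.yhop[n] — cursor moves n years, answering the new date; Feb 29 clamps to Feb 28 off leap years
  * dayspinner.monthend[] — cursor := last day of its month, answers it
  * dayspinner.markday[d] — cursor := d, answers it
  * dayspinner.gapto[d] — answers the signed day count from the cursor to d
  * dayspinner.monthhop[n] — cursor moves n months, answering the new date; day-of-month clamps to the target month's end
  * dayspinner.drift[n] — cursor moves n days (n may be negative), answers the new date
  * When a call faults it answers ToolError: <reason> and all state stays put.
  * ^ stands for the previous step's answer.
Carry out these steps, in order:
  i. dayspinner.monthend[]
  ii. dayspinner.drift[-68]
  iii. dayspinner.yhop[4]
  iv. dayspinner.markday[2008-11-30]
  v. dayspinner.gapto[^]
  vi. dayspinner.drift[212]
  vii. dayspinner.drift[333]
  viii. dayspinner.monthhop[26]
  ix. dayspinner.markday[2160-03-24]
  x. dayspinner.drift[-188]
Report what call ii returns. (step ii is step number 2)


>>> dayspinner.monthend
  2271-09-30
>>> dayspinner.drift n: -68
  2271-07-24
>>> dayspinner.yhop n: 4
  2275-07-24
>>> dayspinner.markday d: 2008-11-30
  2008-11-30
>>> dayspinner.gapto d: ^
  0
>>> dayspinner.drift n: 212
  2009-06-30
>>> dayspinner.drift n: 333
  2010-05-29
>>> dayspinner.monthhop n: 26
  2012-07-29
>>> dayspinner.markday d: 2160-03-24
  2160-03-24
>>> dayspinner.drift n: -188
  2159-09-18

Answer: 2271-07-24


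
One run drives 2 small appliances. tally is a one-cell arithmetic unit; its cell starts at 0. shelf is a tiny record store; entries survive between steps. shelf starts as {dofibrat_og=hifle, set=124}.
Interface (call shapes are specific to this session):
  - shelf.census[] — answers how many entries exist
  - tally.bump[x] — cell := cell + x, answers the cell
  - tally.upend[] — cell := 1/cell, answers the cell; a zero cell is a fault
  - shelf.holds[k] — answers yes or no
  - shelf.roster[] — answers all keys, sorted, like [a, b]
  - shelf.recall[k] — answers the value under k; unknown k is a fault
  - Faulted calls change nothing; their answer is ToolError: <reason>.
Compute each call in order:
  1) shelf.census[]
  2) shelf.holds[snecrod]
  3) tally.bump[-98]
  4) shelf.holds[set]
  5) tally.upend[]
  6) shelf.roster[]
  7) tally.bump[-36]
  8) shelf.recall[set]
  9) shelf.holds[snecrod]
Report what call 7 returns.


% shelf.census() : 2
% shelf.holds(k: snecrod) : no
% tally.bump(x: -98) : -98
% shelf.holds(k: set) : yes
% tally.upend() : -1/98
% shelf.roster() : [dofibrat_og, set]
% tally.bump(x: -36) : -3529/98
% shelf.recall(k: set) : 124
% shelf.holds(k: snecrod) : no

Answer: -3529/98


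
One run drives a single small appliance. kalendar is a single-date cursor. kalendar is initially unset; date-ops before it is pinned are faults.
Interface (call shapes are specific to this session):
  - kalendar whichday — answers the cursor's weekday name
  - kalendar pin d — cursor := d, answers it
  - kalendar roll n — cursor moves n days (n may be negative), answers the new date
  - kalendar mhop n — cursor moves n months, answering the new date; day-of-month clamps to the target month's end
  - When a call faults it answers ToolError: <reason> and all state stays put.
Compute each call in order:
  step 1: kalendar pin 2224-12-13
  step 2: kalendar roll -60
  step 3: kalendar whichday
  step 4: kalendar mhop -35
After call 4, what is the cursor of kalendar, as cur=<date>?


Answer: cur=2221-11-14

Derivation:
Step: kalendar pin[2224-12-13]
Result: 2224-12-13
Step: kalendar roll[-60]
Result: 2224-10-14
Step: kalendar whichday[]
Result: Thursday
Step: kalendar mhop[-35]
Result: 2221-11-14


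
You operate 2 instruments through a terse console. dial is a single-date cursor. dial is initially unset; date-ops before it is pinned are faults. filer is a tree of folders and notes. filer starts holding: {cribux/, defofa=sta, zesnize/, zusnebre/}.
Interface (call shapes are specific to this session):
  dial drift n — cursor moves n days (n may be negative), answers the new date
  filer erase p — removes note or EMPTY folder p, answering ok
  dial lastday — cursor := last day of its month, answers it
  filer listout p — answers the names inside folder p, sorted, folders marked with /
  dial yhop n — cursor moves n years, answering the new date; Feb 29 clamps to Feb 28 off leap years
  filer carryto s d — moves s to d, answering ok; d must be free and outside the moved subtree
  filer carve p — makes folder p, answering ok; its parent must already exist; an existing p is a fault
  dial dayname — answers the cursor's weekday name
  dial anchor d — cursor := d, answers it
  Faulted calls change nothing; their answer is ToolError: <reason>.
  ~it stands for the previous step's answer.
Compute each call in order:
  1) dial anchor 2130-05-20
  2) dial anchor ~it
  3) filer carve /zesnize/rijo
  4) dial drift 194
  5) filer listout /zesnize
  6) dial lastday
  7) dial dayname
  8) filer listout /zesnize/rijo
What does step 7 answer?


[in] dial anchor d='2130-05-20'
  2130-05-20
[in] dial anchor d='~it'
  2130-05-20
[in] filer carve p='/zesnize/rijo'
  ok
[in] dial drift n='194'
  2130-11-30
[in] filer listout p='/zesnize'
  [rijo/]
[in] dial lastday
  2130-11-30
[in] dial dayname
  Thursday
[in] filer listout p='/zesnize/rijo'
  []

Answer: Thursday


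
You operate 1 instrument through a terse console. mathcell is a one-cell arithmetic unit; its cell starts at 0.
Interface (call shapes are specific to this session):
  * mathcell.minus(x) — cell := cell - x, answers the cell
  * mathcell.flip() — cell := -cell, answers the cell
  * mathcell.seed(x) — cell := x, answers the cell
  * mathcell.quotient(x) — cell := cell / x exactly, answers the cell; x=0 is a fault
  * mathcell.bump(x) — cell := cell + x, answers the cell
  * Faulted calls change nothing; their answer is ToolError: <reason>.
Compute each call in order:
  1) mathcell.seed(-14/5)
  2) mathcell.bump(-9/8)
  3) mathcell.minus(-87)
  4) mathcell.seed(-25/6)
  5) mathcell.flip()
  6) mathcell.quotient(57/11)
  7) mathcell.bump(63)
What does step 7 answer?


>> mathcell.seed(x=-14/5)
<< -14/5
>> mathcell.bump(x=-9/8)
<< -157/40
>> mathcell.minus(x=-87)
<< 3323/40
>> mathcell.seed(x=-25/6)
<< -25/6
>> mathcell.flip()
<< 25/6
>> mathcell.quotient(x=57/11)
<< 275/342
>> mathcell.bump(x=63)
<< 21821/342

Answer: 21821/342


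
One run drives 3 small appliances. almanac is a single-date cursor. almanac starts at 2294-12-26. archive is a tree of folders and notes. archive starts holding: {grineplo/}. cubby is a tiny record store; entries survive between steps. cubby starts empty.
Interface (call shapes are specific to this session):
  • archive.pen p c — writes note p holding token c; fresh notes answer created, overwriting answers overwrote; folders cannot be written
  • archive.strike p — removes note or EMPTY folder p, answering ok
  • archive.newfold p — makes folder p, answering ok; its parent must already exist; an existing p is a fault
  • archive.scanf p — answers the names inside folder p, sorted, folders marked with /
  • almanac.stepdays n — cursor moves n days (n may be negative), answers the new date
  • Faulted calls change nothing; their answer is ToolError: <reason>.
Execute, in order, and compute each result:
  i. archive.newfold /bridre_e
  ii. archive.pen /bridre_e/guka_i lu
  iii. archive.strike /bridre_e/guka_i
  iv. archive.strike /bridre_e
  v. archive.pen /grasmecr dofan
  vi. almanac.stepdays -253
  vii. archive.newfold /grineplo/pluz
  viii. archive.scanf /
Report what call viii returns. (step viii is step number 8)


Answer: [grasmecr, grineplo/]

Derivation:
>> archive.newfold(p=/bridre_e)
<< ok
>> archive.pen(p=/bridre_e/guka_i, c=lu)
<< created
>> archive.strike(p=/bridre_e/guka_i)
<< ok
>> archive.strike(p=/bridre_e)
<< ok
>> archive.pen(p=/grasmecr, c=dofan)
<< created
>> almanac.stepdays(n=-253)
<< 2294-04-17
>> archive.newfold(p=/grineplo/pluz)
<< ok
>> archive.scanf(p=/)
<< [grasmecr, grineplo/]


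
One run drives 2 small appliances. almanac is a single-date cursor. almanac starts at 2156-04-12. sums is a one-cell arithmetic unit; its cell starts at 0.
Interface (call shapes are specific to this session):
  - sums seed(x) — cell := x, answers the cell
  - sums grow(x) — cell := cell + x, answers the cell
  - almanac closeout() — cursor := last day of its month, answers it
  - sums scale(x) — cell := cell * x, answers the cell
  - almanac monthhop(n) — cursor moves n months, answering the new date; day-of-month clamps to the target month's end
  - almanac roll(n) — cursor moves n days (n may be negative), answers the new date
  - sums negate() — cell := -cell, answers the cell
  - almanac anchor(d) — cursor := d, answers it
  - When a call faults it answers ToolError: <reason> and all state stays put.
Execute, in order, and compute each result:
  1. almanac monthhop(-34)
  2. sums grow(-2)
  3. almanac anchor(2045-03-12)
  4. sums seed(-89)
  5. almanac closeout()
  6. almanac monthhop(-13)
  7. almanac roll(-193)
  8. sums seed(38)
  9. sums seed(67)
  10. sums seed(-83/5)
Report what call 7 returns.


Answer: 2043-08-20

Derivation:
% 1. almanac monthhop(n→-34) : 2153-06-12
% 2. sums grow(x→-2) : -2
% 3. almanac anchor(d→2045-03-12) : 2045-03-12
% 4. sums seed(x→-89) : -89
% 5. almanac closeout() : 2045-03-31
% 6. almanac monthhop(n→-13) : 2044-02-29
% 7. almanac roll(n→-193) : 2043-08-20
% 8. sums seed(x→38) : 38
% 9. sums seed(x→67) : 67
% 10. sums seed(x→-83/5) : -83/5


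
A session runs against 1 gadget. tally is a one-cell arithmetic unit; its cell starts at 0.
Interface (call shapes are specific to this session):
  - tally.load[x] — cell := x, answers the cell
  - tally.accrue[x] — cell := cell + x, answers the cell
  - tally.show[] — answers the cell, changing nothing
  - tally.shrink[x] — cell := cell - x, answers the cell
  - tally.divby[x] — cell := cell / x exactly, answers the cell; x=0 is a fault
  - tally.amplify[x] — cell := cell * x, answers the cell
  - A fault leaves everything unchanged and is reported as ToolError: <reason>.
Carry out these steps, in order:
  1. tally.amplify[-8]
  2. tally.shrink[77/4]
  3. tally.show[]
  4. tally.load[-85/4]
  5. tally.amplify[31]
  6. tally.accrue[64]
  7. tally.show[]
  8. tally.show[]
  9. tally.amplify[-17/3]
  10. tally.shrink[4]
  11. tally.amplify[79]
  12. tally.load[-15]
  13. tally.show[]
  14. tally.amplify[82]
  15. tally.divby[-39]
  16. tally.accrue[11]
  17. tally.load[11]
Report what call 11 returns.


==> amplify(-8)
<== 0
==> shrink(77/4)
<== -77/4
==> show()
<== -77/4
==> load(-85/4)
<== -85/4
==> amplify(31)
<== -2635/4
==> accrue(64)
<== -2379/4
==> show()
<== -2379/4
==> show()
<== -2379/4
==> amplify(-17/3)
<== 13481/4
==> shrink(4)
<== 13465/4
==> amplify(79)
<== 1063735/4
==> load(-15)
<== -15
==> show()
<== -15
==> amplify(82)
<== -1230
==> divby(-39)
<== 410/13
==> accrue(11)
<== 553/13
==> load(11)
<== 11

Answer: 1063735/4


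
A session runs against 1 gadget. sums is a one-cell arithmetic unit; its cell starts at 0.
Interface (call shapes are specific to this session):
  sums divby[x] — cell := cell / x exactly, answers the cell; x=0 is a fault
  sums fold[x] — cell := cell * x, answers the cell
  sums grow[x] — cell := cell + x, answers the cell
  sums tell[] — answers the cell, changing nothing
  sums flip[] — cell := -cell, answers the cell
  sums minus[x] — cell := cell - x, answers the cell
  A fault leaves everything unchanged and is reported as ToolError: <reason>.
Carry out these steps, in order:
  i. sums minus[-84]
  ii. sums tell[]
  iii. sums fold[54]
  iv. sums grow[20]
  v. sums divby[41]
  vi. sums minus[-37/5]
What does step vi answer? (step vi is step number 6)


Answer: 24297/205

Derivation:
[in] sums minus -84
  84
[in] sums tell
  84
[in] sums fold 54
  4536
[in] sums grow 20
  4556
[in] sums divby 41
  4556/41
[in] sums minus -37/5
  24297/205


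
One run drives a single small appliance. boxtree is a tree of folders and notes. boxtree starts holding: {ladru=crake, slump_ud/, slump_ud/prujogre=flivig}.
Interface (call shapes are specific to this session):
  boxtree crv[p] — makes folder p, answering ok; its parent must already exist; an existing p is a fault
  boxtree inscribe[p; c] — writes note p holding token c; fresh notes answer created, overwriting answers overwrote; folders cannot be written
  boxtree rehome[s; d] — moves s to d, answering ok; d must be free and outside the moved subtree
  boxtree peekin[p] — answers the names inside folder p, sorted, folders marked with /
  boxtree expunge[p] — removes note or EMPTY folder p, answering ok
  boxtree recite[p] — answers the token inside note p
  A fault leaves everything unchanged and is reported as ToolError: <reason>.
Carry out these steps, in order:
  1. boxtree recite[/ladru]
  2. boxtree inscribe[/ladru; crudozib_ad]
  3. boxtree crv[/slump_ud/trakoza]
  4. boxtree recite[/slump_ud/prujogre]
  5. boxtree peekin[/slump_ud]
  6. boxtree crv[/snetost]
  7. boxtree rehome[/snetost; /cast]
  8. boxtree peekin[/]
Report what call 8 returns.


Answer: [cast/, ladru, slump_ud/]

Derivation:
~$ boxtree recite p=/ladru
  crake
~$ boxtree inscribe p=/ladru c=crudozib_ad
  overwrote
~$ boxtree crv p=/slump_ud/trakoza
  ok
~$ boxtree recite p=/slump_ud/prujogre
  flivig
~$ boxtree peekin p=/slump_ud
  [prujogre, trakoza/]
~$ boxtree crv p=/snetost
  ok
~$ boxtree rehome s=/snetost d=/cast
  ok
~$ boxtree peekin p=/
  [cast/, ladru, slump_ud/]


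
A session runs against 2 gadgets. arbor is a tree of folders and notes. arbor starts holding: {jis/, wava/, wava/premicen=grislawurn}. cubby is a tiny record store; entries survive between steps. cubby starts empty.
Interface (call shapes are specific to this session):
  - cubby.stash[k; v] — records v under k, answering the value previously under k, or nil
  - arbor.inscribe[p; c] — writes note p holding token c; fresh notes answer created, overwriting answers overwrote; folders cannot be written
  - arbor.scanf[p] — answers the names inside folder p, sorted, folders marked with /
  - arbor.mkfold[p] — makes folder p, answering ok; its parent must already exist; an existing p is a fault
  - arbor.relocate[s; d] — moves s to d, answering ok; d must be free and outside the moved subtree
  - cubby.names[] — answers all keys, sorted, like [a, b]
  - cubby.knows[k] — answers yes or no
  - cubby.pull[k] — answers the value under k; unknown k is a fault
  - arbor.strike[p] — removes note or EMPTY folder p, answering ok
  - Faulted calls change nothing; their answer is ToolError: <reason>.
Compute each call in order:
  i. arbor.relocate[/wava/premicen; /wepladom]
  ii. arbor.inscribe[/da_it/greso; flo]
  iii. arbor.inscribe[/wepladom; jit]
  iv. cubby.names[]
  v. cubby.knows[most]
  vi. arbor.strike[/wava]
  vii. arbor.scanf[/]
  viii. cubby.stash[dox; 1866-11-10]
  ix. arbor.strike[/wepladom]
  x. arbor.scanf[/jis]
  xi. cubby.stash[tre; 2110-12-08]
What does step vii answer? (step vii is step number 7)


Answer: [jis/, wepladom]

Derivation:
% arbor.relocate s=/wava/premicen d=/wepladom
:: ok
% arbor.inscribe p=/da_it/greso c=flo
:: ToolError: no parent
% arbor.inscribe p=/wepladom c=jit
:: overwrote
% cubby.names
:: []
% cubby.knows k=most
:: no
% arbor.strike p=/wava
:: ok
% arbor.scanf p=/
:: [jis/, wepladom]
% cubby.stash k=dox v=1866-11-10
:: nil
% arbor.strike p=/wepladom
:: ok
% arbor.scanf p=/jis
:: []
% cubby.stash k=tre v=2110-12-08
:: nil
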